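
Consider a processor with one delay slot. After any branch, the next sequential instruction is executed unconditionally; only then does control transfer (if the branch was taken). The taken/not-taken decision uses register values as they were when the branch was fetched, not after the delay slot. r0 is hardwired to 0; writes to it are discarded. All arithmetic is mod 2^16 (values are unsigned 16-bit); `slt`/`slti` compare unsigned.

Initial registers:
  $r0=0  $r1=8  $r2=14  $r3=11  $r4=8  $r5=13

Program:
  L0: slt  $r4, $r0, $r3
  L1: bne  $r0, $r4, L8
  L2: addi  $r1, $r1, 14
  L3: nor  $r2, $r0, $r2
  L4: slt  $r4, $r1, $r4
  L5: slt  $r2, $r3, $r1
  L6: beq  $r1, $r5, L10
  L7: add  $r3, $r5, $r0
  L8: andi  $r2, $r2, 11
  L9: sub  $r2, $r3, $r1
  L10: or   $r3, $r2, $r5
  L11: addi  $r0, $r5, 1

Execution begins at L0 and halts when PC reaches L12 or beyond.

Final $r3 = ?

65533

#0 slt  $r4, $r0, $r3 ; 0/8/14/11/1/13
#1 bne  $r0, $r4, L8 ; 0/8/14/11/1/13 ; →target
#2 addi  $r1, $r1, 14 ; 0/22/14/11/1/13
#8 andi  $r2, $r2, 11 ; 0/22/10/11/1/13
#9 sub  $r2, $r3, $r1 ; 0/22/65525/11/1/13
#10 or   $r3, $r2, $r5 ; 0/22/65525/65533/1/13
#11 addi  $r0, $r5, 1 ; 0/22/65525/65533/1/13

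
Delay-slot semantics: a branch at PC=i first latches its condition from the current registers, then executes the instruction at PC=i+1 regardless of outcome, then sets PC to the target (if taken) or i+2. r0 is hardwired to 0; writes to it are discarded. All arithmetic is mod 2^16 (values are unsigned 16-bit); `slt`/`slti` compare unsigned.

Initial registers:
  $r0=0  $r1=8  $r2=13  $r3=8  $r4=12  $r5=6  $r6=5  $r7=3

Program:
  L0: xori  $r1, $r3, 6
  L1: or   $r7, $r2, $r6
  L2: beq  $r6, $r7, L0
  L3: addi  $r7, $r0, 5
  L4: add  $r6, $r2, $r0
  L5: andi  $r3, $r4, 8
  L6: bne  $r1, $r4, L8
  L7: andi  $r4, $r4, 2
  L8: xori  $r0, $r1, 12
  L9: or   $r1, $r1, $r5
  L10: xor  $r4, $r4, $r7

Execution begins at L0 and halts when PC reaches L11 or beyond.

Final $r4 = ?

PC=0  xori  $r1, $r3, 6      | $r0=0 $r1=14 $r2=13 $r3=8 $r4=12 $r5=6 $r6=5 $r7=3
PC=1  or   $r7, $r2, $r6     | $r0=0 $r1=14 $r2=13 $r3=8 $r4=12 $r5=6 $r6=5 $r7=13
PC=2  beq  $r6, $r7, L0      | $r0=0 $r1=14 $r2=13 $r3=8 $r4=12 $r5=6 $r6=5 $r7=13  [not taken]
PC=3  addi  $r7, $r0, 5      | $r0=0 $r1=14 $r2=13 $r3=8 $r4=12 $r5=6 $r6=5 $r7=5
PC=4  add  $r6, $r2, $r0     | $r0=0 $r1=14 $r2=13 $r3=8 $r4=12 $r5=6 $r6=13 $r7=5
PC=5  andi  $r3, $r4, 8      | $r0=0 $r1=14 $r2=13 $r3=8 $r4=12 $r5=6 $r6=13 $r7=5
PC=6  bne  $r1, $r4, L8      | $r0=0 $r1=14 $r2=13 $r3=8 $r4=12 $r5=6 $r6=13 $r7=5  [TAKEN]
PC=7  andi  $r4, $r4, 2      | $r0=0 $r1=14 $r2=13 $r3=8 $r4=0 $r5=6 $r6=13 $r7=5
PC=8  xori  $r0, $r1, 12     | $r0=0 $r1=14 $r2=13 $r3=8 $r4=0 $r5=6 $r6=13 $r7=5
PC=9  or   $r1, $r1, $r5     | $r0=0 $r1=14 $r2=13 $r3=8 $r4=0 $r5=6 $r6=13 $r7=5
PC=10 xor  $r4, $r4, $r7     | $r0=0 $r1=14 $r2=13 $r3=8 $r4=5 $r5=6 $r6=13 $r7=5

5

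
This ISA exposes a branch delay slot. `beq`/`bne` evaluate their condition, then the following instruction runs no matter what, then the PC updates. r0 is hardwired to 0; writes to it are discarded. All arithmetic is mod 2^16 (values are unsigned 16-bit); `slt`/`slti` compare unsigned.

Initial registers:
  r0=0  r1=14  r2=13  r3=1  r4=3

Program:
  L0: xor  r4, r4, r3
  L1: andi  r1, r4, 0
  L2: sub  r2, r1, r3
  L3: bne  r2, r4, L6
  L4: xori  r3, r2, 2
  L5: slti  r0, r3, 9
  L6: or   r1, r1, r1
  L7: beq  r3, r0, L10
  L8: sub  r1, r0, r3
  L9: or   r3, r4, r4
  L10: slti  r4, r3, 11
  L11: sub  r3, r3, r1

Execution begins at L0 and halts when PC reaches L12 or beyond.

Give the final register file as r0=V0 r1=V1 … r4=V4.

[0] xor  r4, r4, r3  →  {r0:0, r1:14, r2:13, r3:1, r4:2}
[1] andi  r1, r4, 0  →  {r0:0, r1:0, r2:13, r3:1, r4:2}
[2] sub  r2, r1, r3  →  {r0:0, r1:0, r2:65535, r3:1, r4:2}
[3] bne  r2, r4, L6  →  {r0:0, r1:0, r2:65535, r3:1, r4:2}  ⟨branch taken⟩
[4] xori  r3, r2, 2  →  {r0:0, r1:0, r2:65535, r3:65533, r4:2}
[6] or   r1, r1, r1  →  {r0:0, r1:0, r2:65535, r3:65533, r4:2}
[7] beq  r3, r0, L10  →  {r0:0, r1:0, r2:65535, r3:65533, r4:2}  ⟨branch fallthrough⟩
[8] sub  r1, r0, r3  →  {r0:0, r1:3, r2:65535, r3:65533, r4:2}
[9] or   r3, r4, r4  →  {r0:0, r1:3, r2:65535, r3:2, r4:2}
[10] slti  r4, r3, 11  →  {r0:0, r1:3, r2:65535, r3:2, r4:1}
[11] sub  r3, r3, r1  →  {r0:0, r1:3, r2:65535, r3:65535, r4:1}

r0=0 r1=3 r2=65535 r3=65535 r4=1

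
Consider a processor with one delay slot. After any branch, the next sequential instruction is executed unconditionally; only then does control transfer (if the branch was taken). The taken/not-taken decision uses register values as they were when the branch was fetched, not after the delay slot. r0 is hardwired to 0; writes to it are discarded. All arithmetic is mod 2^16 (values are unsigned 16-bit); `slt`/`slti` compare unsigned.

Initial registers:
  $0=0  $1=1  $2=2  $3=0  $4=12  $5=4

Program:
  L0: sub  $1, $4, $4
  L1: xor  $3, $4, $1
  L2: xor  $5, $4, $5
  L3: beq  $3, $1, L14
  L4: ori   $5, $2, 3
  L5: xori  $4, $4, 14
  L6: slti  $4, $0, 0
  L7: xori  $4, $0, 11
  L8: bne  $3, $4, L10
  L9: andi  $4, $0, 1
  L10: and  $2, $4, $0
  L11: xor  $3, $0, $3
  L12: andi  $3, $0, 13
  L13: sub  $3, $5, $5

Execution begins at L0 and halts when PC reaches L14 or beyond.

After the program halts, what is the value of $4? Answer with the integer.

0

#0 sub  $1, $4, $4 ; 0/0/2/0/12/4
#1 xor  $3, $4, $1 ; 0/0/2/12/12/4
#2 xor  $5, $4, $5 ; 0/0/2/12/12/8
#3 beq  $3, $1, L14 ; 0/0/2/12/12/8 ; →fallthru
#4 ori   $5, $2, 3 ; 0/0/2/12/12/3
#5 xori  $4, $4, 14 ; 0/0/2/12/2/3
#6 slti  $4, $0, 0 ; 0/0/2/12/0/3
#7 xori  $4, $0, 11 ; 0/0/2/12/11/3
#8 bne  $3, $4, L10 ; 0/0/2/12/11/3 ; →target
#9 andi  $4, $0, 1 ; 0/0/2/12/0/3
#10 and  $2, $4, $0 ; 0/0/0/12/0/3
#11 xor  $3, $0, $3 ; 0/0/0/12/0/3
#12 andi  $3, $0, 13 ; 0/0/0/0/0/3
#13 sub  $3, $5, $5 ; 0/0/0/0/0/3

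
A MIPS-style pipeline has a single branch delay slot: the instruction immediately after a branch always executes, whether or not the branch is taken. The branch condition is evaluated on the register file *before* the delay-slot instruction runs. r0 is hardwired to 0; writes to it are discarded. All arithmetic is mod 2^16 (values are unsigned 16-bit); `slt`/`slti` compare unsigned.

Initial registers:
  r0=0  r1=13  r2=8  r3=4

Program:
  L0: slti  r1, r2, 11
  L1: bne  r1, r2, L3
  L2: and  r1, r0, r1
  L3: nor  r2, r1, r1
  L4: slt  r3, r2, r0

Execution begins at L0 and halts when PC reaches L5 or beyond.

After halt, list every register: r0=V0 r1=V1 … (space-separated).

[0] slti  r1, r2, 11  →  {r0:0, r1:1, r2:8, r3:4}
[1] bne  r1, r2, L3  →  {r0:0, r1:1, r2:8, r3:4}  ⟨branch taken⟩
[2] and  r1, r0, r1  →  {r0:0, r1:0, r2:8, r3:4}
[3] nor  r2, r1, r1  →  {r0:0, r1:0, r2:65535, r3:4}
[4] slt  r3, r2, r0  →  {r0:0, r1:0, r2:65535, r3:0}

r0=0 r1=0 r2=65535 r3=0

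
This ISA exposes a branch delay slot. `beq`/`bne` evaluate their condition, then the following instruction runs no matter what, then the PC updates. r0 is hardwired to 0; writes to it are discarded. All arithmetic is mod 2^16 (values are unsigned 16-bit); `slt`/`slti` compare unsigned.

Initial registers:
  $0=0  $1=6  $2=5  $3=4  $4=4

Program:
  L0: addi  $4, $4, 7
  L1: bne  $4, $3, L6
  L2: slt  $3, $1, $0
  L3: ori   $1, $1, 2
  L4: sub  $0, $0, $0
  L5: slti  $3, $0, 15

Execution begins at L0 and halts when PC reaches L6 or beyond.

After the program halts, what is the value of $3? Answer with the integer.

0

#0 addi  $4, $4, 7 ; 0/6/5/4/11
#1 bne  $4, $3, L6 ; 0/6/5/4/11 ; →target
#2 slt  $3, $1, $0 ; 0/6/5/0/11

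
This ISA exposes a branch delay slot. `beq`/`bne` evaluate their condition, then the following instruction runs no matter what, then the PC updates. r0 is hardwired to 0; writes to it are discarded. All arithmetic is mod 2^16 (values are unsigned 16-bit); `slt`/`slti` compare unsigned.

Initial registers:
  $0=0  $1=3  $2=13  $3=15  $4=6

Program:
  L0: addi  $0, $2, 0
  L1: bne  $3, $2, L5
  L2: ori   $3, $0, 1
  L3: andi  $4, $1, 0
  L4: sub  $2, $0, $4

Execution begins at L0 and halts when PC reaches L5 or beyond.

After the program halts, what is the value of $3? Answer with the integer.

1

[0] addi  $0, $2, 0  →  {$0:0, $1:3, $2:13, $3:15, $4:6}
[1] bne  $3, $2, L5  →  {$0:0, $1:3, $2:13, $3:15, $4:6}  ⟨branch taken⟩
[2] ori   $3, $0, 1  →  {$0:0, $1:3, $2:13, $3:1, $4:6}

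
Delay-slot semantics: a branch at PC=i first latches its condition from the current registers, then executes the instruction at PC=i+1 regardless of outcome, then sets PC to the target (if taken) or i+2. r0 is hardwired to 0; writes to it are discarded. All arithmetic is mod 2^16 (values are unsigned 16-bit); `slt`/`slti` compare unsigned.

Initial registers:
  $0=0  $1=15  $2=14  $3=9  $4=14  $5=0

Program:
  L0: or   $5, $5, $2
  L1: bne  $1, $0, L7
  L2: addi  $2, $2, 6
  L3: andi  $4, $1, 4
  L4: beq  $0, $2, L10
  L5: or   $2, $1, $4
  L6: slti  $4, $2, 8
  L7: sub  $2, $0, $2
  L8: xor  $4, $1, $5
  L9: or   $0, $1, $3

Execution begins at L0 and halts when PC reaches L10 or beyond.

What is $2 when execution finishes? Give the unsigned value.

[0] or   $5, $5, $2  →  {$0:0, $1:15, $2:14, $3:9, $4:14, $5:14}
[1] bne  $1, $0, L7  →  {$0:0, $1:15, $2:14, $3:9, $4:14, $5:14}  ⟨branch taken⟩
[2] addi  $2, $2, 6  →  {$0:0, $1:15, $2:20, $3:9, $4:14, $5:14}
[7] sub  $2, $0, $2  →  {$0:0, $1:15, $2:65516, $3:9, $4:14, $5:14}
[8] xor  $4, $1, $5  →  {$0:0, $1:15, $2:65516, $3:9, $4:1, $5:14}
[9] or   $0, $1, $3  →  {$0:0, $1:15, $2:65516, $3:9, $4:1, $5:14}

65516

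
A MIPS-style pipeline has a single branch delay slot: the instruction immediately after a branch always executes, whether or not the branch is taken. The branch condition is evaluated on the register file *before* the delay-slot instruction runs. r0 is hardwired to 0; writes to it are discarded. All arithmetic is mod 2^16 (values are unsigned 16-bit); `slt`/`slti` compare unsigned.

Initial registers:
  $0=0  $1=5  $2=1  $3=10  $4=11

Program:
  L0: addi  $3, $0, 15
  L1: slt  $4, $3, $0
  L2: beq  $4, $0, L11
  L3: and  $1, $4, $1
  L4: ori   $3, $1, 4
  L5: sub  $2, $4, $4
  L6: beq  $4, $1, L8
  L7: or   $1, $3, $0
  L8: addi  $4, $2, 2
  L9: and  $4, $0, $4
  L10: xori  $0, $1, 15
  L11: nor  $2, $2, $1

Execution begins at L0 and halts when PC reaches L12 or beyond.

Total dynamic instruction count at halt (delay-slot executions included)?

5

PC=0  addi  $3, $0, 15       | $0=0 $1=5 $2=1 $3=15 $4=11
PC=1  slt  $4, $3, $0        | $0=0 $1=5 $2=1 $3=15 $4=0
PC=2  beq  $4, $0, L11       | $0=0 $1=5 $2=1 $3=15 $4=0  [TAKEN]
PC=3  and  $1, $4, $1        | $0=0 $1=0 $2=1 $3=15 $4=0
PC=11 nor  $2, $2, $1        | $0=0 $1=0 $2=65534 $3=15 $4=0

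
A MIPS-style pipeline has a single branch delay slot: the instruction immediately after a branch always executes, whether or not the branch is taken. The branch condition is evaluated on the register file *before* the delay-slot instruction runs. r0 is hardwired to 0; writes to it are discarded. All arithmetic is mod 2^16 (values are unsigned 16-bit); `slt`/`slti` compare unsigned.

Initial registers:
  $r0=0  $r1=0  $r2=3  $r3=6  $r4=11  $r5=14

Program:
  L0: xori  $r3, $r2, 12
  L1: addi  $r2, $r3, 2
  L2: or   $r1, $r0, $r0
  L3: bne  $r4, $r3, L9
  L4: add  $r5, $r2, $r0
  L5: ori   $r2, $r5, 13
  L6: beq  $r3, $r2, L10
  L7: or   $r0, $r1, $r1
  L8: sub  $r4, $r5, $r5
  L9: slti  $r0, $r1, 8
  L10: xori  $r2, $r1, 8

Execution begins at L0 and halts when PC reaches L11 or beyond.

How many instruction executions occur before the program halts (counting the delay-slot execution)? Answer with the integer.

7

  step pc=0: xori  $r3, $r2, 12  regs=(0,0,3,15,11,14)
  step pc=1: addi  $r2, $r3, 2  regs=(0,0,17,15,11,14)
  step pc=2: or   $r1, $r0, $r0  regs=(0,0,17,15,11,14)
  step pc=3: bne  $r4, $r3, L9  cond=T  regs=(0,0,17,15,11,14)
  step pc=4: add  $r5, $r2, $r0  regs=(0,0,17,15,11,17)
  step pc=9: slti  $r0, $r1, 8  regs=(0,0,17,15,11,17)
  step pc=10: xori  $r2, $r1, 8  regs=(0,0,8,15,11,17)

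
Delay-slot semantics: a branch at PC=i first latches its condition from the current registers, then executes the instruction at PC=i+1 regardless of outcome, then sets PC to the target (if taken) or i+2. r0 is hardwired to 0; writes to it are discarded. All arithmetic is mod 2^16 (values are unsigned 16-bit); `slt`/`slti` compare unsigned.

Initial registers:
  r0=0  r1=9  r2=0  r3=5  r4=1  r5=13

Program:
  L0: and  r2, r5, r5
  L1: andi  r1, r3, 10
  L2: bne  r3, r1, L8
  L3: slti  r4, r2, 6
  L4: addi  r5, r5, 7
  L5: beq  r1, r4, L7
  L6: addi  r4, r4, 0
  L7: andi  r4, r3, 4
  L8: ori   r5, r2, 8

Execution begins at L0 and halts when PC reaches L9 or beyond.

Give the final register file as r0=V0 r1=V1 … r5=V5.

PC=0  and  r2, r5, r5        | r0=0 r1=9 r2=13 r3=5 r4=1 r5=13
PC=1  andi  r1, r3, 10       | r0=0 r1=0 r2=13 r3=5 r4=1 r5=13
PC=2  bne  r3, r1, L8        | r0=0 r1=0 r2=13 r3=5 r4=1 r5=13  [TAKEN]
PC=3  slti  r4, r2, 6        | r0=0 r1=0 r2=13 r3=5 r4=0 r5=13
PC=8  ori   r5, r2, 8        | r0=0 r1=0 r2=13 r3=5 r4=0 r5=13

r0=0 r1=0 r2=13 r3=5 r4=0 r5=13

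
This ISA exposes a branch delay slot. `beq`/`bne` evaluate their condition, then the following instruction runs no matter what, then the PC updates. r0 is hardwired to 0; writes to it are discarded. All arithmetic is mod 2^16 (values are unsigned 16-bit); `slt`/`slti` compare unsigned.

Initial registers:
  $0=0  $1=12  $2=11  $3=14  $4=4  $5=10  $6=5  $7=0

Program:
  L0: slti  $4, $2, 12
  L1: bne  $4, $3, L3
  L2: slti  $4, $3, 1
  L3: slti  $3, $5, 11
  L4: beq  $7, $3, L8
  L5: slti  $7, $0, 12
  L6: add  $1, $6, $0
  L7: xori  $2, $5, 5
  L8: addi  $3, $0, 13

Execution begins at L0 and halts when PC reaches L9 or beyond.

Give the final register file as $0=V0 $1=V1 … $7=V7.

[0] slti  $4, $2, 12  →  {$0:0, $1:12, $2:11, $3:14, $4:1, $5:10, $6:5, $7:0}
[1] bne  $4, $3, L3  →  {$0:0, $1:12, $2:11, $3:14, $4:1, $5:10, $6:5, $7:0}  ⟨branch taken⟩
[2] slti  $4, $3, 1  →  {$0:0, $1:12, $2:11, $3:14, $4:0, $5:10, $6:5, $7:0}
[3] slti  $3, $5, 11  →  {$0:0, $1:12, $2:11, $3:1, $4:0, $5:10, $6:5, $7:0}
[4] beq  $7, $3, L8  →  {$0:0, $1:12, $2:11, $3:1, $4:0, $5:10, $6:5, $7:0}  ⟨branch fallthrough⟩
[5] slti  $7, $0, 12  →  {$0:0, $1:12, $2:11, $3:1, $4:0, $5:10, $6:5, $7:1}
[6] add  $1, $6, $0  →  {$0:0, $1:5, $2:11, $3:1, $4:0, $5:10, $6:5, $7:1}
[7] xori  $2, $5, 5  →  {$0:0, $1:5, $2:15, $3:1, $4:0, $5:10, $6:5, $7:1}
[8] addi  $3, $0, 13  →  {$0:0, $1:5, $2:15, $3:13, $4:0, $5:10, $6:5, $7:1}

$0=0 $1=5 $2=15 $3=13 $4=0 $5=10 $6=5 $7=1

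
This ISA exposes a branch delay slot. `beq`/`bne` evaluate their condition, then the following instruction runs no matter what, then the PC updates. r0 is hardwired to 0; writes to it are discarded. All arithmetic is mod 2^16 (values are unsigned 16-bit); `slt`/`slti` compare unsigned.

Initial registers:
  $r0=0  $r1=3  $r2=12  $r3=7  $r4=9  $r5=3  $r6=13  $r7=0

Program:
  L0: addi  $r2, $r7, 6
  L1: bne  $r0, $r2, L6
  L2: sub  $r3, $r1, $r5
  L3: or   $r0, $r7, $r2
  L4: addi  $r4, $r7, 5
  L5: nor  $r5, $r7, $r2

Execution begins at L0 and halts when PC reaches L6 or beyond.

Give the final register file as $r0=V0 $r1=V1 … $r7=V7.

[0] addi  $r2, $r7, 6  →  {$r0:0, $r1:3, $r2:6, $r3:7, $r4:9, $r5:3, $r6:13, $r7:0}
[1] bne  $r0, $r2, L6  →  {$r0:0, $r1:3, $r2:6, $r3:7, $r4:9, $r5:3, $r6:13, $r7:0}  ⟨branch taken⟩
[2] sub  $r3, $r1, $r5  →  {$r0:0, $r1:3, $r2:6, $r3:0, $r4:9, $r5:3, $r6:13, $r7:0}

$r0=0 $r1=3 $r2=6 $r3=0 $r4=9 $r5=3 $r6=13 $r7=0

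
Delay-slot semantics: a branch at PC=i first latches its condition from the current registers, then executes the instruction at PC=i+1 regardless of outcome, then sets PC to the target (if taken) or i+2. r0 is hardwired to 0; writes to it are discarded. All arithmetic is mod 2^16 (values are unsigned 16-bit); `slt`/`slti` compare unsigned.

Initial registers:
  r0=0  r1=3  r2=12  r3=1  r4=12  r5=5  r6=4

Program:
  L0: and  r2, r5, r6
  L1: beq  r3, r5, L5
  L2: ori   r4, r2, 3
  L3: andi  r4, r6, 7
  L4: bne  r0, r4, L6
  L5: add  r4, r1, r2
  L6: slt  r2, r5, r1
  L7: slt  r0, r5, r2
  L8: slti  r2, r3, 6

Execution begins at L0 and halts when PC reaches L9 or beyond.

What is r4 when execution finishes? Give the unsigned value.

PC=0  and  r2, r5, r6        | r0=0 r1=3 r2=4 r3=1 r4=12 r5=5 r6=4
PC=1  beq  r3, r5, L5        | r0=0 r1=3 r2=4 r3=1 r4=12 r5=5 r6=4  [not taken]
PC=2  ori   r4, r2, 3        | r0=0 r1=3 r2=4 r3=1 r4=7 r5=5 r6=4
PC=3  andi  r4, r6, 7        | r0=0 r1=3 r2=4 r3=1 r4=4 r5=5 r6=4
PC=4  bne  r0, r4, L6        | r0=0 r1=3 r2=4 r3=1 r4=4 r5=5 r6=4  [TAKEN]
PC=5  add  r4, r1, r2        | r0=0 r1=3 r2=4 r3=1 r4=7 r5=5 r6=4
PC=6  slt  r2, r5, r1        | r0=0 r1=3 r2=0 r3=1 r4=7 r5=5 r6=4
PC=7  slt  r0, r5, r2        | r0=0 r1=3 r2=0 r3=1 r4=7 r5=5 r6=4
PC=8  slti  r2, r3, 6        | r0=0 r1=3 r2=1 r3=1 r4=7 r5=5 r6=4

7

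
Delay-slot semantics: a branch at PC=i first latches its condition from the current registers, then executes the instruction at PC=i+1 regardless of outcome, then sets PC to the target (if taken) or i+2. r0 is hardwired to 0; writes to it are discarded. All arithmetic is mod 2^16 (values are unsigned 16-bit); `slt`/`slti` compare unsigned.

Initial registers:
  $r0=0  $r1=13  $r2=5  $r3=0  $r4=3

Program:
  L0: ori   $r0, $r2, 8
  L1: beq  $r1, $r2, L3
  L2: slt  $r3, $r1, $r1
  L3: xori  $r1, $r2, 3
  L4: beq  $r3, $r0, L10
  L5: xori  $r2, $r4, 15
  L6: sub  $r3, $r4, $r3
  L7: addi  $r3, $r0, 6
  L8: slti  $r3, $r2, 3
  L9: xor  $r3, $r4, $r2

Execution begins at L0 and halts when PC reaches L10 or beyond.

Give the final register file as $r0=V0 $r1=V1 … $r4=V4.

$r0=0 $r1=6 $r2=12 $r3=0 $r4=3

  step pc=0: ori   $r0, $r2, 8  regs=(0,13,5,0,3)
  step pc=1: beq  $r1, $r2, L3  cond=F  regs=(0,13,5,0,3)
  step pc=2: slt  $r3, $r1, $r1  regs=(0,13,5,0,3)
  step pc=3: xori  $r1, $r2, 3  regs=(0,6,5,0,3)
  step pc=4: beq  $r3, $r0, L10  cond=T  regs=(0,6,5,0,3)
  step pc=5: xori  $r2, $r4, 15  regs=(0,6,12,0,3)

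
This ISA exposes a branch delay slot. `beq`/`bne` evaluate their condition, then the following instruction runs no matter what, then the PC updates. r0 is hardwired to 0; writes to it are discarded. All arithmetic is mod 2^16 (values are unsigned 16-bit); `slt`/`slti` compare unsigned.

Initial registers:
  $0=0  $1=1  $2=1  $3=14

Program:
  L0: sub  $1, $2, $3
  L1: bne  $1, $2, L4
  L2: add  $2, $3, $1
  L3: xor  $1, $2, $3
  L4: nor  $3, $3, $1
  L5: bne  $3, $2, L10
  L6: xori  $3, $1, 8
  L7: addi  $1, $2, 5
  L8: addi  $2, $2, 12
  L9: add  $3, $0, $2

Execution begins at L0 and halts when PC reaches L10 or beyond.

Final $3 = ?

65531

  step pc=0: sub  $1, $2, $3  regs=(0,65523,1,14)
  step pc=1: bne  $1, $2, L4  cond=T  regs=(0,65523,1,14)
  step pc=2: add  $2, $3, $1  regs=(0,65523,1,14)
  step pc=4: nor  $3, $3, $1  regs=(0,65523,1,0)
  step pc=5: bne  $3, $2, L10  cond=T  regs=(0,65523,1,0)
  step pc=6: xori  $3, $1, 8  regs=(0,65523,1,65531)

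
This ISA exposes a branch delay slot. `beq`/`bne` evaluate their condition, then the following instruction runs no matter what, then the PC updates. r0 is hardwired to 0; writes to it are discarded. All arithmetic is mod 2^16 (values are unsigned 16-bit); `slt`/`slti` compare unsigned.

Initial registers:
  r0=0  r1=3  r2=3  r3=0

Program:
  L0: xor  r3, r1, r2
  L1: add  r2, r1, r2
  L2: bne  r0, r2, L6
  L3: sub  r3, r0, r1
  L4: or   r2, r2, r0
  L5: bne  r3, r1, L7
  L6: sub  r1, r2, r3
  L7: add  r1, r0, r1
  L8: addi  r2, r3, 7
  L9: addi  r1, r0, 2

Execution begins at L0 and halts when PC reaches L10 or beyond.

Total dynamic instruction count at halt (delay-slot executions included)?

  step pc=0: xor  r3, r1, r2  regs=(0,3,3,0)
  step pc=1: add  r2, r1, r2  regs=(0,3,6,0)
  step pc=2: bne  r0, r2, L6  cond=T  regs=(0,3,6,0)
  step pc=3: sub  r3, r0, r1  regs=(0,3,6,65533)
  step pc=6: sub  r1, r2, r3  regs=(0,9,6,65533)
  step pc=7: add  r1, r0, r1  regs=(0,9,6,65533)
  step pc=8: addi  r2, r3, 7  regs=(0,9,4,65533)
  step pc=9: addi  r1, r0, 2  regs=(0,2,4,65533)

8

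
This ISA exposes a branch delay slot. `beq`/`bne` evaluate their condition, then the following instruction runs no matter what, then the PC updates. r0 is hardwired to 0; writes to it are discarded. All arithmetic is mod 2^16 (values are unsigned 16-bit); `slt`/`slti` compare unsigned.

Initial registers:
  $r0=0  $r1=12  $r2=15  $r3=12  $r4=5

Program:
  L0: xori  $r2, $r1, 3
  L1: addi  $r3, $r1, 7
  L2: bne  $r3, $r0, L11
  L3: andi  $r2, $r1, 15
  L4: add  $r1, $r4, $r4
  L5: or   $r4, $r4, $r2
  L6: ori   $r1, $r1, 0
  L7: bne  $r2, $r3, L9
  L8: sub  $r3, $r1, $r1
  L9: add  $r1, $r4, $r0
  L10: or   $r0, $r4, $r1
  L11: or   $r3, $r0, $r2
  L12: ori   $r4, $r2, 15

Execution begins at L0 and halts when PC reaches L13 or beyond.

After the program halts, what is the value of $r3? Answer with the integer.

PC=0  xori  $r2, $r1, 3      | $r0=0 $r1=12 $r2=15 $r3=12 $r4=5
PC=1  addi  $r3, $r1, 7      | $r0=0 $r1=12 $r2=15 $r3=19 $r4=5
PC=2  bne  $r3, $r0, L11     | $r0=0 $r1=12 $r2=15 $r3=19 $r4=5  [TAKEN]
PC=3  andi  $r2, $r1, 15     | $r0=0 $r1=12 $r2=12 $r3=19 $r4=5
PC=11 or   $r3, $r0, $r2     | $r0=0 $r1=12 $r2=12 $r3=12 $r4=5
PC=12 ori   $r4, $r2, 15     | $r0=0 $r1=12 $r2=12 $r3=12 $r4=15

12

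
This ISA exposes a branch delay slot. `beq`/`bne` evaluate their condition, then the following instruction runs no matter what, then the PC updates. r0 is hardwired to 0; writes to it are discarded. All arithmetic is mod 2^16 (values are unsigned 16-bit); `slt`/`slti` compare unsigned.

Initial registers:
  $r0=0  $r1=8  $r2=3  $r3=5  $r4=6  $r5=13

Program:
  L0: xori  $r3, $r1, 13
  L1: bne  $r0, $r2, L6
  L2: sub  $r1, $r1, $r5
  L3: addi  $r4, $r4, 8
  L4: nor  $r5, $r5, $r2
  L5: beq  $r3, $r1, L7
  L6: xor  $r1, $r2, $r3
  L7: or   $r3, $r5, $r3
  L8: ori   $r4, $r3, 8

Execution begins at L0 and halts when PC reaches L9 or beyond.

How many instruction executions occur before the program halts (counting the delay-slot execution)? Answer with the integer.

6

#0 xori  $r3, $r1, 13 ; 0/8/3/5/6/13
#1 bne  $r0, $r2, L6 ; 0/8/3/5/6/13 ; →target
#2 sub  $r1, $r1, $r5 ; 0/65531/3/5/6/13
#6 xor  $r1, $r2, $r3 ; 0/6/3/5/6/13
#7 or   $r3, $r5, $r3 ; 0/6/3/13/6/13
#8 ori   $r4, $r3, 8 ; 0/6/3/13/13/13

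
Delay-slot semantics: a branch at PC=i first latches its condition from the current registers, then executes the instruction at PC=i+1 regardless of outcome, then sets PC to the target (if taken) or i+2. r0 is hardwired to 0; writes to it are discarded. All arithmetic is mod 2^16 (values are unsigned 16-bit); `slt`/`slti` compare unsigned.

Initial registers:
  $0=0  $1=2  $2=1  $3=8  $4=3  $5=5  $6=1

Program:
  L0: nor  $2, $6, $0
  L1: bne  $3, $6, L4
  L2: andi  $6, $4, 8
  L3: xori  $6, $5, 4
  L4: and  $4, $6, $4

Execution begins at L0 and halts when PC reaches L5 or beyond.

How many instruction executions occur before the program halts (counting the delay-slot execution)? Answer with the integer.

4

[0] nor  $2, $6, $0  →  {$0:0, $1:2, $2:65534, $3:8, $4:3, $5:5, $6:1}
[1] bne  $3, $6, L4  →  {$0:0, $1:2, $2:65534, $3:8, $4:3, $5:5, $6:1}  ⟨branch taken⟩
[2] andi  $6, $4, 8  →  {$0:0, $1:2, $2:65534, $3:8, $4:3, $5:5, $6:0}
[4] and  $4, $6, $4  →  {$0:0, $1:2, $2:65534, $3:8, $4:0, $5:5, $6:0}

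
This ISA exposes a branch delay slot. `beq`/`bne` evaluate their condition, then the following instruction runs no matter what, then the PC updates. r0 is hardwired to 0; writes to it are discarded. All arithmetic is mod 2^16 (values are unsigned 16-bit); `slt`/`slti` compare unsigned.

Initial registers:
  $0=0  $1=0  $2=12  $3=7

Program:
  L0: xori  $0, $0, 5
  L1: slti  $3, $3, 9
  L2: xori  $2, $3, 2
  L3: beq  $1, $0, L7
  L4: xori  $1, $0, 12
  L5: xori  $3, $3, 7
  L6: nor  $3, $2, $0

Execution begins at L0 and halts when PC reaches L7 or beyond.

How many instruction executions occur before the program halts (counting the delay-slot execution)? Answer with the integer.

5

#0 xori  $0, $0, 5 ; 0/0/12/7
#1 slti  $3, $3, 9 ; 0/0/12/1
#2 xori  $2, $3, 2 ; 0/0/3/1
#3 beq  $1, $0, L7 ; 0/0/3/1 ; →target
#4 xori  $1, $0, 12 ; 0/12/3/1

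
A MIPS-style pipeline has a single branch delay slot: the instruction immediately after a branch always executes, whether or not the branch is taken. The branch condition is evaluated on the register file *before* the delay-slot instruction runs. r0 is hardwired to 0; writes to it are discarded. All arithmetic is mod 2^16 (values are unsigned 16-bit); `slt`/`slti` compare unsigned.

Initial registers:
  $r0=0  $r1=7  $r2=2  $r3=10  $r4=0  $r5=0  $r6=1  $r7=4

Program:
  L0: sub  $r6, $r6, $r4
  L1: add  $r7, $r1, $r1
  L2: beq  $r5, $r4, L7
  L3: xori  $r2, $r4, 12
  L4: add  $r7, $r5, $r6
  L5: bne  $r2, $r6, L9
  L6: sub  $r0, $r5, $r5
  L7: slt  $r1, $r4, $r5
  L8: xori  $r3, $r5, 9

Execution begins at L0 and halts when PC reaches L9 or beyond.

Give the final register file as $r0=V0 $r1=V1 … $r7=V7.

$r0=0 $r1=0 $r2=12 $r3=9 $r4=0 $r5=0 $r6=1 $r7=14

[0] sub  $r6, $r6, $r4  →  {$r0:0, $r1:7, $r2:2, $r3:10, $r4:0, $r5:0, $r6:1, $r7:4}
[1] add  $r7, $r1, $r1  →  {$r0:0, $r1:7, $r2:2, $r3:10, $r4:0, $r5:0, $r6:1, $r7:14}
[2] beq  $r5, $r4, L7  →  {$r0:0, $r1:7, $r2:2, $r3:10, $r4:0, $r5:0, $r6:1, $r7:14}  ⟨branch taken⟩
[3] xori  $r2, $r4, 12  →  {$r0:0, $r1:7, $r2:12, $r3:10, $r4:0, $r5:0, $r6:1, $r7:14}
[7] slt  $r1, $r4, $r5  →  {$r0:0, $r1:0, $r2:12, $r3:10, $r4:0, $r5:0, $r6:1, $r7:14}
[8] xori  $r3, $r5, 9  →  {$r0:0, $r1:0, $r2:12, $r3:9, $r4:0, $r5:0, $r6:1, $r7:14}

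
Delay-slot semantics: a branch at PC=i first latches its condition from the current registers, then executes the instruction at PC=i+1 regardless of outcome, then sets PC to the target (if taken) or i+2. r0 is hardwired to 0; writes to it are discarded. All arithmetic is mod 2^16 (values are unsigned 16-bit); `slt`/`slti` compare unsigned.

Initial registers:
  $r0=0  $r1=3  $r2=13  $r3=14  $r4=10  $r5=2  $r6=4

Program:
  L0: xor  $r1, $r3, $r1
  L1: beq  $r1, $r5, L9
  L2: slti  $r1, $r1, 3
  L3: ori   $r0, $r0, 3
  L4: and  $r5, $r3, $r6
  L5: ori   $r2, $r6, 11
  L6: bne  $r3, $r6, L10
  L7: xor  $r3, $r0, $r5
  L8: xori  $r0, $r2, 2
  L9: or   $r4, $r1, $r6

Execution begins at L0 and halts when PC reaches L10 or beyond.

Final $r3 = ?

4

#0 xor  $r1, $r3, $r1 ; 0/13/13/14/10/2/4
#1 beq  $r1, $r5, L9 ; 0/13/13/14/10/2/4 ; →fallthru
#2 slti  $r1, $r1, 3 ; 0/0/13/14/10/2/4
#3 ori   $r0, $r0, 3 ; 0/0/13/14/10/2/4
#4 and  $r5, $r3, $r6 ; 0/0/13/14/10/4/4
#5 ori   $r2, $r6, 11 ; 0/0/15/14/10/4/4
#6 bne  $r3, $r6, L10 ; 0/0/15/14/10/4/4 ; →target
#7 xor  $r3, $r0, $r5 ; 0/0/15/4/10/4/4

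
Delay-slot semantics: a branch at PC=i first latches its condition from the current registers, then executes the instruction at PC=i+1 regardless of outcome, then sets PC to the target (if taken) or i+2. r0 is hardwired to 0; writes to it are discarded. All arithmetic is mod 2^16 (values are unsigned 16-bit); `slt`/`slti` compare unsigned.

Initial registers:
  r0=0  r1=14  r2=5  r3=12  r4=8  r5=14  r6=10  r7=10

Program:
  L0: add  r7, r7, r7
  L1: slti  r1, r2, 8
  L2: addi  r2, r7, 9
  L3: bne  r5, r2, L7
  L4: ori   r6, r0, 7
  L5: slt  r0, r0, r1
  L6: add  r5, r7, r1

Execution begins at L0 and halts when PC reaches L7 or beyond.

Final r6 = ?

7

[0] add  r7, r7, r7  →  {r0:0, r1:14, r2:5, r3:12, r4:8, r5:14, r6:10, r7:20}
[1] slti  r1, r2, 8  →  {r0:0, r1:1, r2:5, r3:12, r4:8, r5:14, r6:10, r7:20}
[2] addi  r2, r7, 9  →  {r0:0, r1:1, r2:29, r3:12, r4:8, r5:14, r6:10, r7:20}
[3] bne  r5, r2, L7  →  {r0:0, r1:1, r2:29, r3:12, r4:8, r5:14, r6:10, r7:20}  ⟨branch taken⟩
[4] ori   r6, r0, 7  →  {r0:0, r1:1, r2:29, r3:12, r4:8, r5:14, r6:7, r7:20}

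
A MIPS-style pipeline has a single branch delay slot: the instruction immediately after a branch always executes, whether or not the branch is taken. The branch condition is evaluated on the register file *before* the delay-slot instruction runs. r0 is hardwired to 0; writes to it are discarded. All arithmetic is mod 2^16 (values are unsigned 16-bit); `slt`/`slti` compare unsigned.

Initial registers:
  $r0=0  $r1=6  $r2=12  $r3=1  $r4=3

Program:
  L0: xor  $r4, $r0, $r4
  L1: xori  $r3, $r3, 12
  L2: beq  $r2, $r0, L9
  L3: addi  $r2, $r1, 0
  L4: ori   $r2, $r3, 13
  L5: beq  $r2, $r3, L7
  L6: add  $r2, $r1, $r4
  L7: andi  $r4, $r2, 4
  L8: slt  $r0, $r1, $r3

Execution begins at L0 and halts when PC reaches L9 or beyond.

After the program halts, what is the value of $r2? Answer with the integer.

PC=0  xor  $r4, $r0, $r4     | $r0=0 $r1=6 $r2=12 $r3=1 $r4=3
PC=1  xori  $r3, $r3, 12     | $r0=0 $r1=6 $r2=12 $r3=13 $r4=3
PC=2  beq  $r2, $r0, L9      | $r0=0 $r1=6 $r2=12 $r3=13 $r4=3  [not taken]
PC=3  addi  $r2, $r1, 0      | $r0=0 $r1=6 $r2=6 $r3=13 $r4=3
PC=4  ori   $r2, $r3, 13     | $r0=0 $r1=6 $r2=13 $r3=13 $r4=3
PC=5  beq  $r2, $r3, L7      | $r0=0 $r1=6 $r2=13 $r3=13 $r4=3  [TAKEN]
PC=6  add  $r2, $r1, $r4     | $r0=0 $r1=6 $r2=9 $r3=13 $r4=3
PC=7  andi  $r4, $r2, 4      | $r0=0 $r1=6 $r2=9 $r3=13 $r4=0
PC=8  slt  $r0, $r1, $r3     | $r0=0 $r1=6 $r2=9 $r3=13 $r4=0

9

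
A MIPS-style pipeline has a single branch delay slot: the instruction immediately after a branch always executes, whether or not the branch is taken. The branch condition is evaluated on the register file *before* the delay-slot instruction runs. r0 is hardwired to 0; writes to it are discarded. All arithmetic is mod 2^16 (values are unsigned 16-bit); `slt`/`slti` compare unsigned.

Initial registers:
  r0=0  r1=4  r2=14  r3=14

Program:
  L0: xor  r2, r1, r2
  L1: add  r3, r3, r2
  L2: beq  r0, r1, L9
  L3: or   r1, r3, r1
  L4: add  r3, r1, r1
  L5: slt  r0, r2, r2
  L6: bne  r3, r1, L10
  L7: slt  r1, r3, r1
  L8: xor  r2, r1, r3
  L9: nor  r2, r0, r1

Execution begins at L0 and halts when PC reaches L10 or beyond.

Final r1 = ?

[0] xor  r2, r1, r2  →  {r0:0, r1:4, r2:10, r3:14}
[1] add  r3, r3, r2  →  {r0:0, r1:4, r2:10, r3:24}
[2] beq  r0, r1, L9  →  {r0:0, r1:4, r2:10, r3:24}  ⟨branch fallthrough⟩
[3] or   r1, r3, r1  →  {r0:0, r1:28, r2:10, r3:24}
[4] add  r3, r1, r1  →  {r0:0, r1:28, r2:10, r3:56}
[5] slt  r0, r2, r2  →  {r0:0, r1:28, r2:10, r3:56}
[6] bne  r3, r1, L10  →  {r0:0, r1:28, r2:10, r3:56}  ⟨branch taken⟩
[7] slt  r1, r3, r1  →  {r0:0, r1:0, r2:10, r3:56}

0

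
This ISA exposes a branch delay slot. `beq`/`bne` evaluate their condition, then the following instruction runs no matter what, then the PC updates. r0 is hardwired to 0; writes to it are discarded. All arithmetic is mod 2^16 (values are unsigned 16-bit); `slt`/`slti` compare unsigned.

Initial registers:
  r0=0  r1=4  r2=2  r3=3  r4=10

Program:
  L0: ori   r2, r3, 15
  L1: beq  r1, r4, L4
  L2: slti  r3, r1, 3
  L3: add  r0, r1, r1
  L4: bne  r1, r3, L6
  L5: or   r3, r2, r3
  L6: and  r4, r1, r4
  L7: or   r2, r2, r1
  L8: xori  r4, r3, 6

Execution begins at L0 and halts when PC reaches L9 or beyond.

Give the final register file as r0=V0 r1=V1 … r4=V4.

  step pc=0: ori   r2, r3, 15  regs=(0,4,15,3,10)
  step pc=1: beq  r1, r4, L4  cond=F  regs=(0,4,15,3,10)
  step pc=2: slti  r3, r1, 3  regs=(0,4,15,0,10)
  step pc=3: add  r0, r1, r1  regs=(0,4,15,0,10)
  step pc=4: bne  r1, r3, L6  cond=T  regs=(0,4,15,0,10)
  step pc=5: or   r3, r2, r3  regs=(0,4,15,15,10)
  step pc=6: and  r4, r1, r4  regs=(0,4,15,15,0)
  step pc=7: or   r2, r2, r1  regs=(0,4,15,15,0)
  step pc=8: xori  r4, r3, 6  regs=(0,4,15,15,9)

r0=0 r1=4 r2=15 r3=15 r4=9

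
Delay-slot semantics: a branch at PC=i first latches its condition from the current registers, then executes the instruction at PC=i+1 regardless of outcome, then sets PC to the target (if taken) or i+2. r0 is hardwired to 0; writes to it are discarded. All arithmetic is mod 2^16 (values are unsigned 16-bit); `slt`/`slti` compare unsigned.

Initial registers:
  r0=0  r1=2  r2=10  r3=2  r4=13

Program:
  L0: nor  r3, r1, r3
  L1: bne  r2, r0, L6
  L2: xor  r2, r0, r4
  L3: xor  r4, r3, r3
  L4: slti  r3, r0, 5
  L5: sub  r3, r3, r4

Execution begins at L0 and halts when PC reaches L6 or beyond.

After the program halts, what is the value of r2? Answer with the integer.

13

PC=0  nor  r3, r1, r3        | r0=0 r1=2 r2=10 r3=65533 r4=13
PC=1  bne  r2, r0, L6        | r0=0 r1=2 r2=10 r3=65533 r4=13  [TAKEN]
PC=2  xor  r2, r0, r4        | r0=0 r1=2 r2=13 r3=65533 r4=13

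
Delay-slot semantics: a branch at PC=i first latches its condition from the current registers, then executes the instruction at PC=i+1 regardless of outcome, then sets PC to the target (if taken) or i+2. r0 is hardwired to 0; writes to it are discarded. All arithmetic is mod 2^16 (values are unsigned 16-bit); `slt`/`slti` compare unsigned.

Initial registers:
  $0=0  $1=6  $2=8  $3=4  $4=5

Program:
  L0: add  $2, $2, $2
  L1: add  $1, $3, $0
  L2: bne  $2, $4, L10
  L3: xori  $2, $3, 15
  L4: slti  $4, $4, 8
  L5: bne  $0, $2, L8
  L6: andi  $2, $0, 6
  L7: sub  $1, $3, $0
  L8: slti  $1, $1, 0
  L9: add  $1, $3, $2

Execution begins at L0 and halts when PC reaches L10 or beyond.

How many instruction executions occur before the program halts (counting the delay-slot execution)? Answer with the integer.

#0 add  $2, $2, $2 ; 0/6/16/4/5
#1 add  $1, $3, $0 ; 0/4/16/4/5
#2 bne  $2, $4, L10 ; 0/4/16/4/5 ; →target
#3 xori  $2, $3, 15 ; 0/4/11/4/5

4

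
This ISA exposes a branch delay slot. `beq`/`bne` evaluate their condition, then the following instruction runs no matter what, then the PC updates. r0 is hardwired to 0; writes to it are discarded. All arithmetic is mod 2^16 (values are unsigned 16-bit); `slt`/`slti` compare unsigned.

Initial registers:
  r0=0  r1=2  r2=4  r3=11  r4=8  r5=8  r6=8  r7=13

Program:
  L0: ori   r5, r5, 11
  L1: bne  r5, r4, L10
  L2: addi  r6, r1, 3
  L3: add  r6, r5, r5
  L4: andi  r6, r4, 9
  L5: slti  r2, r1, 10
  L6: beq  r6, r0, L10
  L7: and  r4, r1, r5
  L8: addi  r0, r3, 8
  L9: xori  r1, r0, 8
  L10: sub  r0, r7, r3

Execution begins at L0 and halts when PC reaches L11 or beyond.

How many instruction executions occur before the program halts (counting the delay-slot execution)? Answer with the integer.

4

PC=0  ori   r5, r5, 11       | r0=0 r1=2 r2=4 r3=11 r4=8 r5=11 r6=8 r7=13
PC=1  bne  r5, r4, L10       | r0=0 r1=2 r2=4 r3=11 r4=8 r5=11 r6=8 r7=13  [TAKEN]
PC=2  addi  r6, r1, 3        | r0=0 r1=2 r2=4 r3=11 r4=8 r5=11 r6=5 r7=13
PC=10 sub  r0, r7, r3        | r0=0 r1=2 r2=4 r3=11 r4=8 r5=11 r6=5 r7=13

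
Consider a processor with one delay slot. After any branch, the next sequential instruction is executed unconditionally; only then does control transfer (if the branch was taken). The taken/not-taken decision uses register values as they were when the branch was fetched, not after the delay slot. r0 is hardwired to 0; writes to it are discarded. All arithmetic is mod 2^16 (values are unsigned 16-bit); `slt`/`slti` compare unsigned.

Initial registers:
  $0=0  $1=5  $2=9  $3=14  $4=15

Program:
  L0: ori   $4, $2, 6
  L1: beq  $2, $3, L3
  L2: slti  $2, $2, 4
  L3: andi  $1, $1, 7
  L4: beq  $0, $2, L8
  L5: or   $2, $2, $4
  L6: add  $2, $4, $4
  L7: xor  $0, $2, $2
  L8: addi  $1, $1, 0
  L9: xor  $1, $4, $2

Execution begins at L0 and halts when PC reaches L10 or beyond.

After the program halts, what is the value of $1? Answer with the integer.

[0] ori   $4, $2, 6  →  {$0:0, $1:5, $2:9, $3:14, $4:15}
[1] beq  $2, $3, L3  →  {$0:0, $1:5, $2:9, $3:14, $4:15}  ⟨branch fallthrough⟩
[2] slti  $2, $2, 4  →  {$0:0, $1:5, $2:0, $3:14, $4:15}
[3] andi  $1, $1, 7  →  {$0:0, $1:5, $2:0, $3:14, $4:15}
[4] beq  $0, $2, L8  →  {$0:0, $1:5, $2:0, $3:14, $4:15}  ⟨branch taken⟩
[5] or   $2, $2, $4  →  {$0:0, $1:5, $2:15, $3:14, $4:15}
[8] addi  $1, $1, 0  →  {$0:0, $1:5, $2:15, $3:14, $4:15}
[9] xor  $1, $4, $2  →  {$0:0, $1:0, $2:15, $3:14, $4:15}

0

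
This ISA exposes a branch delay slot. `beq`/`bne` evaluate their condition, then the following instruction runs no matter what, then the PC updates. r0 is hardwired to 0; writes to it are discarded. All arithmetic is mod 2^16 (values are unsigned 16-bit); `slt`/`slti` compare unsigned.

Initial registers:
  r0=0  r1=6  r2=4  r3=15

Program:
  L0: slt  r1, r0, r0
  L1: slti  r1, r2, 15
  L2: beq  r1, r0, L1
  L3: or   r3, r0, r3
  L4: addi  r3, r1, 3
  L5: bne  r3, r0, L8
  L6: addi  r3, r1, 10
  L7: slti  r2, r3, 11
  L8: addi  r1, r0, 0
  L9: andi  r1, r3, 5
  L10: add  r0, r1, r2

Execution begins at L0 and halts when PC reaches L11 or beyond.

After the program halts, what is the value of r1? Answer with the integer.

1

PC=0  slt  r1, r0, r0        | r0=0 r1=0 r2=4 r3=15
PC=1  slti  r1, r2, 15       | r0=0 r1=1 r2=4 r3=15
PC=2  beq  r1, r0, L1        | r0=0 r1=1 r2=4 r3=15  [not taken]
PC=3  or   r3, r0, r3        | r0=0 r1=1 r2=4 r3=15
PC=4  addi  r3, r1, 3        | r0=0 r1=1 r2=4 r3=4
PC=5  bne  r3, r0, L8        | r0=0 r1=1 r2=4 r3=4  [TAKEN]
PC=6  addi  r3, r1, 10       | r0=0 r1=1 r2=4 r3=11
PC=8  addi  r1, r0, 0        | r0=0 r1=0 r2=4 r3=11
PC=9  andi  r1, r3, 5        | r0=0 r1=1 r2=4 r3=11
PC=10 add  r0, r1, r2        | r0=0 r1=1 r2=4 r3=11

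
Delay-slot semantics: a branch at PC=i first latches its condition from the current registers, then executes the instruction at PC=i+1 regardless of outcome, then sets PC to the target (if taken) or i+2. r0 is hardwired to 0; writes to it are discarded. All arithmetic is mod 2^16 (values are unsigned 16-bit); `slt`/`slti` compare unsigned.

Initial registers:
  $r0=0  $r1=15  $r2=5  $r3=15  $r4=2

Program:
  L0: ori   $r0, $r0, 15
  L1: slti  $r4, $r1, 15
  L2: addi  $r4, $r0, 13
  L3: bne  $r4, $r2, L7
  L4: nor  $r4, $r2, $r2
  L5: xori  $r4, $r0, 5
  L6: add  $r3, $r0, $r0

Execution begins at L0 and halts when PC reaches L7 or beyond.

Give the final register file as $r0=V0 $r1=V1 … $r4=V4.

$r0=0 $r1=15 $r2=5 $r3=15 $r4=65530

PC=0  ori   $r0, $r0, 15     | $r0=0 $r1=15 $r2=5 $r3=15 $r4=2
PC=1  slti  $r4, $r1, 15     | $r0=0 $r1=15 $r2=5 $r3=15 $r4=0
PC=2  addi  $r4, $r0, 13     | $r0=0 $r1=15 $r2=5 $r3=15 $r4=13
PC=3  bne  $r4, $r2, L7      | $r0=0 $r1=15 $r2=5 $r3=15 $r4=13  [TAKEN]
PC=4  nor  $r4, $r2, $r2     | $r0=0 $r1=15 $r2=5 $r3=15 $r4=65530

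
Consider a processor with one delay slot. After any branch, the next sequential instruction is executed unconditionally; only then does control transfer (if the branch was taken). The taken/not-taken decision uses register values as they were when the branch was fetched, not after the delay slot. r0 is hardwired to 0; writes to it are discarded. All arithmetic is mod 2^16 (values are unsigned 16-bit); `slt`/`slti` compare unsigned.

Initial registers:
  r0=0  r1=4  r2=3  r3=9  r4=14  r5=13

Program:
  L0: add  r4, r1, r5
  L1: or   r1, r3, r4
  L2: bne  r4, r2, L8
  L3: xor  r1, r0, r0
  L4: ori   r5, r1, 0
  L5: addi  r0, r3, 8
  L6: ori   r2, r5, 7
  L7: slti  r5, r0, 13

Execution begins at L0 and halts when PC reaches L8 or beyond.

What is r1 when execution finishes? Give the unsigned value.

[0] add  r4, r1, r5  →  {r0:0, r1:4, r2:3, r3:9, r4:17, r5:13}
[1] or   r1, r3, r4  →  {r0:0, r1:25, r2:3, r3:9, r4:17, r5:13}
[2] bne  r4, r2, L8  →  {r0:0, r1:25, r2:3, r3:9, r4:17, r5:13}  ⟨branch taken⟩
[3] xor  r1, r0, r0  →  {r0:0, r1:0, r2:3, r3:9, r4:17, r5:13}

0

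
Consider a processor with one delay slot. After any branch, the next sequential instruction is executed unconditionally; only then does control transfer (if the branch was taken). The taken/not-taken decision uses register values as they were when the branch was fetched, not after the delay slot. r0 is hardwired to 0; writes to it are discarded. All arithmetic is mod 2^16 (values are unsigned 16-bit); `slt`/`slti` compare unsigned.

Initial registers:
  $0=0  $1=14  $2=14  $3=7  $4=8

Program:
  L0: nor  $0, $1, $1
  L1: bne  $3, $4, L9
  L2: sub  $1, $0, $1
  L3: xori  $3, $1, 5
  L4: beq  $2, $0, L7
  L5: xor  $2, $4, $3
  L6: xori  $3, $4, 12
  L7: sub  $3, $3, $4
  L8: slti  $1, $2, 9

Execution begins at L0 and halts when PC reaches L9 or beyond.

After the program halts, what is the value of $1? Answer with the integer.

65522

PC=0  nor  $0, $1, $1        | $0=0 $1=14 $2=14 $3=7 $4=8
PC=1  bne  $3, $4, L9        | $0=0 $1=14 $2=14 $3=7 $4=8  [TAKEN]
PC=2  sub  $1, $0, $1        | $0=0 $1=65522 $2=14 $3=7 $4=8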